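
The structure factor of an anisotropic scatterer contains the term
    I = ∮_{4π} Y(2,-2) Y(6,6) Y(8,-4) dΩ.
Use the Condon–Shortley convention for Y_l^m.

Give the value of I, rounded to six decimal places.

0.008486

Rules hold: Σm=0, L=16 even, 4≤8≤8.
N = 5·13·17 = 1105
Δ = 0!·4!·12!/17! = 1/30940
Racah Σ t=0..0: t=0:+1/2073600 = 1/2073600
⇒ 3j(2 6 8; 0 0 0)² = 28/1105, sgn +1
Racah Σ t=0..0: t=0:+1/11496038400 = 1/11496038400
⇒ 3j(2 6 8; -2 6 -4)² = 1/30940, sgn +1
4πI² = N·(3j₀)²·(3jₘ)² = 1/1105
I = +1·√(0.000904977/4π) = 0.00848621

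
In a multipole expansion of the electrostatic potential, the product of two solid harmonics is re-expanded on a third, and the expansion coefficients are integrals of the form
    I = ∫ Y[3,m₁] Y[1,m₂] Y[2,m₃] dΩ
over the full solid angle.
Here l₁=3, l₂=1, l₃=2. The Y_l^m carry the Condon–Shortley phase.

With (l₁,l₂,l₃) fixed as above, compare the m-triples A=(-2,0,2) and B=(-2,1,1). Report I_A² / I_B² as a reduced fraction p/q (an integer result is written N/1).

Shared (l₁,l₂,l₃)=(3,1,2): N and (l;000)² cancel in I_A²/I_B².
A: Δ = 2!·4!·0!/7! = 1/105; Racah Σ t=1..1: t=1:−1/24 = -1/24; ⇒ 3j(3 1 2; -2 0 2)² = 1/21, sgn -1
B: Δ = 2!·4!·0!/7! = 1/105; Racah Σ t=2..2: t=2:+1/12 = 1/12; ⇒ 3j(3 1 2; -2 1 1)² = 2/21, sgn -1
I_A²/I_B² = (1/21)/(2/21) = 1/2

1/2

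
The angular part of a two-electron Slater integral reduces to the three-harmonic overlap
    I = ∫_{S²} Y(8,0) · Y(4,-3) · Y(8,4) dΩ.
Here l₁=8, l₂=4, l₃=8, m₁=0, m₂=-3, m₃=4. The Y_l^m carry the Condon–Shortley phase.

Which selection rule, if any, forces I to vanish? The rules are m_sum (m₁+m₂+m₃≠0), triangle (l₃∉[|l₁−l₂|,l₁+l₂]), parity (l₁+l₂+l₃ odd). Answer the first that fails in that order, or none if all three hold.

azimuthal sum: 0 − 3 + 4 = 1  ✗
4 ≤ 8 ≤ 12 (triangle on l)
L = 8 + 4 + 8 = 20 (even)

m_sum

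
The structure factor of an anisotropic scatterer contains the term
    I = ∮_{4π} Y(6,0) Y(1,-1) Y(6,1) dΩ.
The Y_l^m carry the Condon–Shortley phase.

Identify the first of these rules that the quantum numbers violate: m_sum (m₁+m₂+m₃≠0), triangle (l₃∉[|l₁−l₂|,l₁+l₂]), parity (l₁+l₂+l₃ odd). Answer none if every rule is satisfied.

parity

m₁+m₂+m₃ = 0 − 1 + 1 = 0  ✓
triangle: |6−1|=5 ≤ l₃=6 ≤ 6+1=7  ✓
parity: l₁+l₂+l₃ = 13 is odd  ✗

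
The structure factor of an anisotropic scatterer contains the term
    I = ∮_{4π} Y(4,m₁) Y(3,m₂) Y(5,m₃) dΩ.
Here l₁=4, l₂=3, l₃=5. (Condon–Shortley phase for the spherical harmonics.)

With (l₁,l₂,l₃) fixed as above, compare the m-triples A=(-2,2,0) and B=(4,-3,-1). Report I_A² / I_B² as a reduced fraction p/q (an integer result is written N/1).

l's match ⇒ only the (l;m) 3-j factors differ between A and B.
A: triangle coeff Δ(4,3,5) = 1/180180; Σ_t [1,2]: t=1:−1/2880 t=2:+1/576 = 1/720; (3j)²=80/3003 [(4 3 5; -2 2 0)], sign=-1
B: triangle coeff Δ(4,3,5) = 1/180180; Σ_t [0,0]: t=0:+1/34560 = 1/34560; (3j)²=1/429 [(4 3 5; 4 -3 -1)], sign=+1
I_A²/I_B² = (80/3003)/(1/429) = 80/7

80/7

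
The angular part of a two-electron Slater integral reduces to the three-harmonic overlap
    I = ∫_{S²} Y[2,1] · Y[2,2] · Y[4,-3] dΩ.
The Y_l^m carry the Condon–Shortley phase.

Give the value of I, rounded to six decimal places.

-0.238414

Rules hold: Σm=0, L=8 even, 0≤4≤4.
N = 5·5·9 = 225
Δ = 0!·4!·4!/9! = 1/630
Racah Σ t=0..0: t=0:+1/16 = 1/16
⇒ 3j(2 2 4; 0 0 0)² = 2/35, sgn +1
Racah Σ t=0..0: t=0:+1/144 = 1/144
⇒ 3j(2 2 4; 1 2 -3)² = 1/18, sgn -1
4πI² = N·(3j₀)²·(3jₘ)² = 5/7
I = -1·√(0.714286/4π) = -0.23841361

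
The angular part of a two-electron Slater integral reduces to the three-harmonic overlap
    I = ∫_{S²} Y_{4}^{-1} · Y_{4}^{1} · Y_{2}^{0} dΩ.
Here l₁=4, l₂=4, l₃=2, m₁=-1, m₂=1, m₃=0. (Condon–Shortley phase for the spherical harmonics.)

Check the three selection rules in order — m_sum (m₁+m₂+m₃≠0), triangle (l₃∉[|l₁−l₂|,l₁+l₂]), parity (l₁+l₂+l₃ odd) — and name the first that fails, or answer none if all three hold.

none

m₁+m₂+m₃ = -1 + 1 + 0 = 0  ✓
triangle: |4−4|=0 ≤ l₃=2 ≤ 4+4=8  ✓
parity: l₁+l₂+l₃ = 10 is even  ✓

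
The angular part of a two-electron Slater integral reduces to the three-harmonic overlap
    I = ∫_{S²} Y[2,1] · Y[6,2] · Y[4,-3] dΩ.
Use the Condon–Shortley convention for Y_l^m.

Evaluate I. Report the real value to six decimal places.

Checks pass: Σm=0; 12 even; l₃=4∈[4,8].
(2·2+1)(2·6+1)(2·4+1) = 585
Δ: 4! 0! 8! / 13! → 1/6435
sum: t=2:+1/2304 = 1/2304
3j²(2 6 4; 0 0 0) = Δ·Π!·Σ² = 5/143  (sign +1)
sum: t=1:−1/30240 = -1/30240
3j²(2 6 4; 1 2 -3) = Δ·Π!·Σ² = 32/6435  (sign +1)
combine: 4πI² = 585·5/143·32/6435 = 160/1573
take √, sign +1: I = 0.08996855

0.089969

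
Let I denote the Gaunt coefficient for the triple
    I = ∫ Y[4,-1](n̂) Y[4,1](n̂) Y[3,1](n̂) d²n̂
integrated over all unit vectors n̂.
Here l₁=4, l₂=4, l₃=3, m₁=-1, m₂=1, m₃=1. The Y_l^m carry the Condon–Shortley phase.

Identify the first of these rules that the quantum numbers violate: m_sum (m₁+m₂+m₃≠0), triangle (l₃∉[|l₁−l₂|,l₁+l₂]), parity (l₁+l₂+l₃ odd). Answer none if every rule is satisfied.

m_sum

m₁+m₂+m₃ = -1 + 1 + 1 = 1  ✗
triangle: |4−4|=0 ≤ l₃=3 ≤ 4+4=8
parity: l₁+l₂+l₃ = 11 is odd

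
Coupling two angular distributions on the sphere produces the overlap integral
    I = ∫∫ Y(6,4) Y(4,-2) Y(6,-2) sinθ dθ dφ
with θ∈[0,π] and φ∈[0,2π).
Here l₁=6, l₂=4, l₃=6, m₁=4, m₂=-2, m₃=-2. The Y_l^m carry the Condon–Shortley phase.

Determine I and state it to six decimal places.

0.060095

Checks pass: Σm=0; 16 even; l₃=6∈[2,10].
(2·6+1)(2·4+1)(2·6+1) = 1521
Δ: 4! 8! 4! / 17! → 1/15315300
sum: t=0:+1/829440 t=1:−1/25920 t=2:+1/9216 t=3:−1/25920 t=4:+1/829440 = 7/207360
3j²(6 4 6; 0 0 0) = Δ·Π!·Σ² = 28/2431  (sign +1)
sum: t=0:+1/138240 t=1:−1/181440 t=2:+1/3870720 = 23/11612160
3j²(6 4 6; 4 -2 -2) = Δ·Π!·Σ² = 529/204204  (sign +1)
combine: 4πI² = 1521·28/2431·529/204204 = 1587/34969
take √, sign +1: I = 0.06009550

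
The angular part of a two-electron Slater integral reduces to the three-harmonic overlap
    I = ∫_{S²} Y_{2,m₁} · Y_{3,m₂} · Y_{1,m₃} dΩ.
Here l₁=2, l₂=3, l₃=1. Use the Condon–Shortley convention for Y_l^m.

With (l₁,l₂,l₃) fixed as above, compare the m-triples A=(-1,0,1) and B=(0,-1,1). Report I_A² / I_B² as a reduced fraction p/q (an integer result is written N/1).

1/2

Same 2,3,1: normalisation and zero-m 3j drop out of the ratio.
A: Δ: 4! 0! 2! / 7! → 1/105; sum: t=3:−1/12 = -1/12; 3j²(2 3 1; -1 0 1) = Δ·Π!·Σ² = 1/35  (sign -1)
B: Δ: 4! 0! 2! / 7! → 1/105; sum: t=2:+1/8 = 1/8; 3j²(2 3 1; 0 -1 1) = Δ·Π!·Σ² = 2/35  (sign +1)
I_A²/I_B² = (1/35)/(2/35) = 1/2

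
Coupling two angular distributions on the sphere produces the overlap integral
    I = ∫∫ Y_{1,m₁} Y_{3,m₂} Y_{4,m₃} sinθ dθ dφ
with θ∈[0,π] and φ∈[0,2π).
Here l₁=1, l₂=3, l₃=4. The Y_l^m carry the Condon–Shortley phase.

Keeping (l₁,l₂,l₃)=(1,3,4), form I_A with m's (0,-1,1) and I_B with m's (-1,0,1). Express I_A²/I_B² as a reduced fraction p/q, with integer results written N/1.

3/2

Shared (l₁,l₂,l₃)=(1,3,4): N and (l;000)² cancel in I_A²/I_B².
A: Δ = 0!·2!·6!/9! = 1/252; Racah Σ t=0..0: t=0:+1/48 = 1/48; ⇒ 3j(1 3 4; 0 -1 1)² = 5/84, sgn -1
B: Δ = 0!·2!·6!/9! = 1/252; Racah Σ t=0..0: t=0:+1/72 = 1/72; ⇒ 3j(1 3 4; -1 0 1)² = 5/126, sgn -1
I_A²/I_B² = (5/84)/(5/126) = 3/2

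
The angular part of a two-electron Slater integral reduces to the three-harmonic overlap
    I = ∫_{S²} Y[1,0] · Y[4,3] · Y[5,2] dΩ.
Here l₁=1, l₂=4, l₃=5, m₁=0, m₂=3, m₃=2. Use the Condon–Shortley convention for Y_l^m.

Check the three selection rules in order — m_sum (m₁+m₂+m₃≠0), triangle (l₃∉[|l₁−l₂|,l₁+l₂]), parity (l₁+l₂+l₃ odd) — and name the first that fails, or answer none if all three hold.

azimuthal sum: 0 + 3 + 2 = 5  ✗
3 ≤ 5 ≤ 5 (triangle on l)
L = 1 + 4 + 5 = 10 (even)

m_sum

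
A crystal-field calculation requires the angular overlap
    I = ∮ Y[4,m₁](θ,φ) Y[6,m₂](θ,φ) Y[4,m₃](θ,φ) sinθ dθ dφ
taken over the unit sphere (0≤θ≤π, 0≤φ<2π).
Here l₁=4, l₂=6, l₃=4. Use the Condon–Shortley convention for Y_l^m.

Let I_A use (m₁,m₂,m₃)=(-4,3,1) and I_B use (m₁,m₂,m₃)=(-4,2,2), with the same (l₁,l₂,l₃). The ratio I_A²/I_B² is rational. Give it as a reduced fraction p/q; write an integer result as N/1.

Same 4,6,4: normalisation and zero-m 3j drop out of the ratio.
A: Δ: 6! 2! 6! / 15! → 1/1261260; sum: t=6:+1/51840 = 1/51840; 3j²(4 6 4; -4 3 1) = Δ·Π!·Σ² = 8/429  (sign -1)
B: Δ: 6! 2! 6! / 15! → 1/1261260; sum: t=6:+1/69120 = 1/69120; 3j²(4 6 4; -4 2 2) = Δ·Π!·Σ² = 4/429  (sign +1)
I_A²/I_B² = (8/429)/(4/429) = 2/1

2/1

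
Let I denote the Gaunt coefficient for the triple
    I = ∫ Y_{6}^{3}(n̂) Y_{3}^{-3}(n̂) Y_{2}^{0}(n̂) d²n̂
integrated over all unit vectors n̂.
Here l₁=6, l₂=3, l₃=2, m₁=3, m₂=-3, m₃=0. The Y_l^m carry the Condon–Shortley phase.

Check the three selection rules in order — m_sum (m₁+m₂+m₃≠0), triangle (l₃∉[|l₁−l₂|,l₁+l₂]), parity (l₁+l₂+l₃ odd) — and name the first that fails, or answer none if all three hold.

triangle

Σmᵢ = 0  ✓
l₃∈[|l₁−l₂|,l₁+l₂]=[3,9], have l₃=2  ✗
Σlᵢ = 11 ⇒ odd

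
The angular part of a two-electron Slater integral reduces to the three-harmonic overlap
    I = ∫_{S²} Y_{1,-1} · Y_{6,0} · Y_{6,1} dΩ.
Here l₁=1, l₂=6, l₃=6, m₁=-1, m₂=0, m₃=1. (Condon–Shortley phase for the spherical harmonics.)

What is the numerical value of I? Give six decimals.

0.000000

L=13 odd ⇒ parity kills the (l;000) factor ⇒ I = 0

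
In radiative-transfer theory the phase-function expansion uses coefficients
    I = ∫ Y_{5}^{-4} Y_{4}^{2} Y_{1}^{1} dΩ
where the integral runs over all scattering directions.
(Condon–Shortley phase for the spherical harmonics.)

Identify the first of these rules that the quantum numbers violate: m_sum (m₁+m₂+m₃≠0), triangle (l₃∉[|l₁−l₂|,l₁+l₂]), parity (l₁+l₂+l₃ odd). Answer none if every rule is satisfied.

m_sum

azimuthal sum: -4 + 2 + 1 = -1  ✗
1 ≤ 1 ≤ 9 (triangle on l)
L = 5 + 4 + 1 = 10 (even)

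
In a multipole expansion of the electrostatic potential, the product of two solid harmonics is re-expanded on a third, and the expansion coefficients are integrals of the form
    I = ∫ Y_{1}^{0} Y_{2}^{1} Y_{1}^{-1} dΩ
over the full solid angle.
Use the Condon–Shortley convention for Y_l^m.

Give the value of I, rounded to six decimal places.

Checks pass: Σm=0; 4 even; l₃=1∈[1,3].
(2·1+1)(2·2+1)(2·1+1) = 45
Δ: 2! 0! 2! / 5! → 1/30
sum: t=1:−1/1 = -1/1
3j²(1 2 1; 0 0 0) = Δ·Π!·Σ² = 2/15  (sign +1)
sum: t=1:−1/2 = -1/2
3j²(1 2 1; 0 1 -1) = Δ·Π!·Σ² = 1/10  (sign -1)
combine: 4πI² = 45·2/15·1/10 = 3/5
take √, sign -1: I = -0.21850969

-0.218510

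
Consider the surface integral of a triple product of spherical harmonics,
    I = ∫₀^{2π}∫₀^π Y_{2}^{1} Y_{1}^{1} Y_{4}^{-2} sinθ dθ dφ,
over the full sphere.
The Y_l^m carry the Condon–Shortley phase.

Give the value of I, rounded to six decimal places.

0.000000

triangle: need 1≤l₃≤3, have 4; I=0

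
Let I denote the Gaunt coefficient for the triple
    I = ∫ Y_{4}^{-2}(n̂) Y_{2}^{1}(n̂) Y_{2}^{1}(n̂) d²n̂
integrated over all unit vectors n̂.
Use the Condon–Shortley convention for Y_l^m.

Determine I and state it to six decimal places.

0.254875

Checks pass: Σm=0; 8 even; l₃=2∈[2,6].
(2·4+1)(2·2+1)(2·2+1) = 225
Δ: 4! 4! 0! / 9! → 1/630
sum: t=2:+1/16 = 1/16
3j²(4 2 2; 0 0 0) = Δ·Π!·Σ² = 2/35  (sign +1)
sum: t=3:−1/36 = -1/36
3j²(4 2 2; -2 1 1) = Δ·Π!·Σ² = 4/63  (sign +1)
combine: 4πI² = 225·2/35·4/63 = 40/49
take √, sign +1: I = 0.25487487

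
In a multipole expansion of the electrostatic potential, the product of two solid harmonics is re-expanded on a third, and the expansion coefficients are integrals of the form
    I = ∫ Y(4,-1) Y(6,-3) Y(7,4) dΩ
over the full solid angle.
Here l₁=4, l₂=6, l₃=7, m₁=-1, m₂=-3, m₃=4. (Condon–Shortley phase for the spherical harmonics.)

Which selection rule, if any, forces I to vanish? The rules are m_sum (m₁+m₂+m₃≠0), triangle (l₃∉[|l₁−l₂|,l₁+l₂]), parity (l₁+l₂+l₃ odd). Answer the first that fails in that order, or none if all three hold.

m₁+m₂+m₃ = -1 − 3 + 4 = 0  ✓
triangle: |4−6|=2 ≤ l₃=7 ≤ 4+6=10  ✓
parity: l₁+l₂+l₃ = 17 is odd  ✗

parity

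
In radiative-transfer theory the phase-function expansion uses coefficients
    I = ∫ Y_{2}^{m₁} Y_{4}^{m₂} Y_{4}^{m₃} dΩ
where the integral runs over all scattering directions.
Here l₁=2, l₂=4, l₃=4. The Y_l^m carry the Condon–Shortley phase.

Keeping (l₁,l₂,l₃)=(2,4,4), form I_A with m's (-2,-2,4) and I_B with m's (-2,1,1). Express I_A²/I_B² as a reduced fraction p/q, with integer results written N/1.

7/25

l's match ⇒ only the (l;m) 3-j factors differ between A and B.
A: triangle coeff Δ(2,4,4) = 1/13860; Σ_t [2,2]: t=2:+1/2880 = 1/2880; (3j)²=2/165 [(2 4 4; -2 -2 4)], sign=+1
B: triangle coeff Δ(2,4,4) = 1/13860; Σ_t [2,2]: t=2:+1/144 = 1/144; (3j)²=10/231 [(2 4 4; -2 1 1)], sign=-1
I_A²/I_B² = (2/165)/(10/231) = 7/25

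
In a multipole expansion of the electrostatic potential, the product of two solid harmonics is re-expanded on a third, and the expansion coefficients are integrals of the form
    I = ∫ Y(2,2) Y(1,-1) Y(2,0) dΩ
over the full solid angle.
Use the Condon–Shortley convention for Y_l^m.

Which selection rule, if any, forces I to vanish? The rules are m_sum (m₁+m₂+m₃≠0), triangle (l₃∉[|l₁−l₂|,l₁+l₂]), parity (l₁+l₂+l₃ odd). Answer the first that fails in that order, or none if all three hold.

azimuthal sum: 2 − 1 + 0 = 1  ✗
1 ≤ 2 ≤ 3 (triangle on l)
L = 2 + 1 + 2 = 5 (odd)

m_sum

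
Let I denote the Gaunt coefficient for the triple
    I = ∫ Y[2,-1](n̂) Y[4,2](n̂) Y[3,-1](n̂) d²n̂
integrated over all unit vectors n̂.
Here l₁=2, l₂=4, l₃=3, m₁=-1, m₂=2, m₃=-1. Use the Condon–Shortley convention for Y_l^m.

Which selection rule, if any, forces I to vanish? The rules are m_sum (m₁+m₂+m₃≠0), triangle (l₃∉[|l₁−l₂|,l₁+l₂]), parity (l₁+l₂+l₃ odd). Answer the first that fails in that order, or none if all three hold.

parity

m₁+m₂+m₃ = -1 + 2 − 1 = 0  ✓
triangle: |2−4|=2 ≤ l₃=3 ≤ 2+4=6  ✓
parity: l₁+l₂+l₃ = 9 is odd  ✗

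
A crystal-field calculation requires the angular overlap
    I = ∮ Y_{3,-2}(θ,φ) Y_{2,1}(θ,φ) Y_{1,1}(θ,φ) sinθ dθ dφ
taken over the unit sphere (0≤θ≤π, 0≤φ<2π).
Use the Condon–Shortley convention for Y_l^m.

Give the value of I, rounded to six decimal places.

m-sum 0 ✓  L=6 even ✓  1≤1≤5 ✓
Π(2lᵢ+1) = 7×5×3 = 105
triangle coeff Δ(3,2,1) = 1/105
Σ_t [2,2]: t=2:+1/4 = 1/4
(3j)²=3/35 [(3 2 1; 0 0 0)], sign=-1
Σ_t [3,3]: t=3:−1/12 = -1/12
(3j)²=2/21 [(3 2 1; -2 1 1)], sign=-1
⇒ 4πI² = 6/7
I = (+1)√(6/7/(4π)) = 0.26116903

0.261169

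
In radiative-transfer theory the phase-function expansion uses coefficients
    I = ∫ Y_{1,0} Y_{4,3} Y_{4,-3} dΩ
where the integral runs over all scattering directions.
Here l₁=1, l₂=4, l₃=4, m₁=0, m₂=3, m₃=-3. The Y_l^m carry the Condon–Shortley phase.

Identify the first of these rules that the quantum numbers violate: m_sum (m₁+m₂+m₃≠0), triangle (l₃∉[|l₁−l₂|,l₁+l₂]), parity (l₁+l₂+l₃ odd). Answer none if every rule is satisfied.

parity

azimuthal sum: 0 + 3 − 3 = 0  ✓
3 ≤ 4 ≤ 5 (triangle on l)  ✓
L = 1 + 4 + 4 = 9 (odd)  ✗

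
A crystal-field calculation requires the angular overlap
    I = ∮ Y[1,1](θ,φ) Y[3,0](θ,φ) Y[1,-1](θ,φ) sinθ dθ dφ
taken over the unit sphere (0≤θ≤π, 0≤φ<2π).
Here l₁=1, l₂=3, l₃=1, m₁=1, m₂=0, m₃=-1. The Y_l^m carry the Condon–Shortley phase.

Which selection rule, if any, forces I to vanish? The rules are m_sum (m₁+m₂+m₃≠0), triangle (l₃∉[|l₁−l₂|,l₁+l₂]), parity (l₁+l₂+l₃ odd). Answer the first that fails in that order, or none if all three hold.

azimuthal sum: 1 + 0 − 1 = 0  ✓
2 ≤ 1 ≤ 4 (triangle on l)  ✗
L = 1 + 3 + 1 = 5 (odd)

triangle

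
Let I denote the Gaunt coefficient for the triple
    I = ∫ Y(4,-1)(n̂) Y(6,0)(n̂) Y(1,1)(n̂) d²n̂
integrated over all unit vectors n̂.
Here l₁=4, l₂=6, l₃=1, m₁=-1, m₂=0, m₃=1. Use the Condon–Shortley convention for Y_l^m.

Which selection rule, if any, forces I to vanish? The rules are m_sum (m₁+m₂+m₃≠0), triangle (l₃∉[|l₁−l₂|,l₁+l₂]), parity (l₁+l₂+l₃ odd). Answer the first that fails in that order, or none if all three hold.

triangle

Σmᵢ = 0  ✓
l₃∈[|l₁−l₂|,l₁+l₂]=[2,10], have l₃=1  ✗
Σlᵢ = 11 ⇒ odd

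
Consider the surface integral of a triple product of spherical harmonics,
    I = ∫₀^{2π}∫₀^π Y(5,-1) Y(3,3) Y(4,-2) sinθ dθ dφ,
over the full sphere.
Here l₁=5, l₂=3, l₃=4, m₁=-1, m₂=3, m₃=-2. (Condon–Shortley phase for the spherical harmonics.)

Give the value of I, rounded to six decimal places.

0.143662

Rules hold: Σm=0, L=12 even, 2≤4≤8.
N = 11·7·9 = 693
Δ = 4!·6!·2!/13! = 1/180180
Racah Σ t=1..3: t=1:−1/576 t=2:+1/144 t=3:−1/576 = 1/288
⇒ 3j(5 3 4; 0 0 0)² = 20/1001, sgn +1
Racah Σ t=4..4: t=4:+1/2304 = 1/2304
⇒ 3j(5 3 4; -1 3 -2)² = 75/4004, sgn +1
4πI² = N·(3j₀)²·(3jₘ)² = 3375/13013
I = +1·√(0.259356/4π) = 0.14366244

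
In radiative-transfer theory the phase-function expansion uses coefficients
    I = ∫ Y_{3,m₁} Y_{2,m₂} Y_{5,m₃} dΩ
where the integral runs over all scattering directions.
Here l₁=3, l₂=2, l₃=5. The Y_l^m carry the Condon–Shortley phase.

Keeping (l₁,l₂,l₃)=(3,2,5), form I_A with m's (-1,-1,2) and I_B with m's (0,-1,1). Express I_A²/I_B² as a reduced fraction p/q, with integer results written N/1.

21/16

Shared (l₁,l₂,l₃)=(3,2,5): N and (l;000)² cancel in I_A²/I_B².
A: Δ = 0!·6!·4!/11! = 1/2310; Racah Σ t=0..0: t=0:+1/288 = 1/288; ⇒ 3j(3 2 5; -1 -1 2)² = 1/22, sgn -1
B: Δ = 0!·6!·4!/11! = 1/2310; Racah Σ t=0..0: t=0:+1/216 = 1/216; ⇒ 3j(3 2 5; 0 -1 1)² = 8/231, sgn +1
I_A²/I_B² = (1/22)/(8/231) = 21/16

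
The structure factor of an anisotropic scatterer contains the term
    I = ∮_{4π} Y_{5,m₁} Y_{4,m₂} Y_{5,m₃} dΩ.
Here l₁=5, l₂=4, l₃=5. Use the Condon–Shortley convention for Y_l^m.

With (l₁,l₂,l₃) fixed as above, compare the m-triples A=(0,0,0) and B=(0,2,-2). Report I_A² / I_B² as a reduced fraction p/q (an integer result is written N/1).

Shared (l₁,l₂,l₃)=(5,4,5): N and (l;000)² cancel in I_A²/I_B².
A: Δ = 4!·6!·4!/15! = 1/3153150; Racah Σ t=0..4: t=0:+1/69120 t=1:−1/1728 t=2:+1/576 t=3:−1/1728 t=4:+1/69120 = 7/11520; ⇒ 3j(5 4 5; 0 0 0)² = 2/143, sgn -1
B: Δ = 4!·6!·4!/15! = 1/3153150; Racah Σ t=2..4: t=2:+1/3456 t=3:−1/1728 t=4:+1/11520 = -7/34560; ⇒ 3j(5 4 5; 0 2 -2)² = 7/858, sgn +1
I_A²/I_B² = (2/143)/(7/858) = 12/7

12/7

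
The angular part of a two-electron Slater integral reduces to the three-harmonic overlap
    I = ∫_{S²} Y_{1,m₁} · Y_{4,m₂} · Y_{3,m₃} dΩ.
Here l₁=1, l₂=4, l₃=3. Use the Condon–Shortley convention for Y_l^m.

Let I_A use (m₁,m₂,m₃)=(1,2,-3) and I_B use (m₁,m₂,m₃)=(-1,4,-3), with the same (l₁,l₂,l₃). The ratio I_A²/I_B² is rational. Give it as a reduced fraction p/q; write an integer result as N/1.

Same 1,4,3: normalisation and zero-m 3j drop out of the ratio.
A: Δ: 2! 0! 6! / 9! → 1/252; sum: t=0:+1/1440 = 1/1440; 3j²(1 4 3; 1 2 -3) = Δ·Π!·Σ² = 1/252  (sign +1)
B: Δ: 2! 0! 6! / 9! → 1/252; sum: t=2:+1/1440 = 1/1440; 3j²(1 4 3; -1 4 -3) = Δ·Π!·Σ² = 1/9  (sign +1)
I_A²/I_B² = (1/252)/(1/9) = 1/28

1/28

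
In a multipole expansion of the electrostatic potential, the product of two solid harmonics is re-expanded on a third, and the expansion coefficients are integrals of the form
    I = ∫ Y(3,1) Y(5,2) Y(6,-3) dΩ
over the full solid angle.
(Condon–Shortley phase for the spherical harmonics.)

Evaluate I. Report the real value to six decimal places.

-0.152880

m-sum 0 ✓  L=14 even ✓  2≤6≤8 ✓
Π(2lᵢ+1) = 7×11×13 = 1001
triangle coeff Δ(3,5,6) = 1/675675
Σ_t [0,2]: t=0:+1/8640 t=1:−1/2304 t=2:+1/8640 = -7/34560
(3j)²=7/429 [(3 5 6; 0 0 0)], sign=-1
Σ_t [0,2]: t=0:+1/40320 t=1:−1/8640 t=2:+1/34560 = -1/16128
(3j)²=18/1001 [(3 5 6; 1 2 -3)], sign=+1
⇒ 4πI² = 42/143
I = (-1)√(42/143/(4π)) = -0.15288036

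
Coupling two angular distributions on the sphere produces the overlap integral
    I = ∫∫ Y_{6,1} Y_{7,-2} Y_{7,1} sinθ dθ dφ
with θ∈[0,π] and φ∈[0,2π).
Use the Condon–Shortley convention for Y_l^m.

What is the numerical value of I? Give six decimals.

0.109239

Rules hold: Σm=0, L=20 even, 1≤7≤13.
N = 13·15·15 = 2925
Δ = 6!·6!·8!/21! = 1/2444321880
Racah Σ t=0..6: t=0:+1/2612736000 t=1:−1/20736000 t=2:+1/1658880 t=3:−1/746496 t=4:+1/1658880 t=5:−1/20736000 t=6:+1/2612736000 = -1/4354560
⇒ 3j(6 7 7; 0 0 0)² = 1000/138567, sgn +1
Racah Σ t=0..5: t=0:+1/62208000 t=1:−1/3317760 t=2:+1/1244160 t=3:−1/2488320 t=4:+1/29030400 t=5:−1/3483648000 = 1/6635520
⇒ 3j(6 7 7; 1 -2 1)² = 2625/369512, sgn +1
4πI² = N·(3j₀)²·(3jₘ)² = 24609375/164109517
I = +1·√(0.149957/4π) = 0.10923919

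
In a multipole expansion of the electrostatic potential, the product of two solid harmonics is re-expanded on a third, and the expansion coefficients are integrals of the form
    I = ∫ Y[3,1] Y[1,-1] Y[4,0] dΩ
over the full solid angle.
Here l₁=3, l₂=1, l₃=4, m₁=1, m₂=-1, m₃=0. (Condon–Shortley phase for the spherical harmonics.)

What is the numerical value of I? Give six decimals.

Rules hold: Σm=0, L=8 even, 2≤4≤4.
N = 7·3·9 = 189
Δ = 0!·6!·2!/9! = 1/252
Racah Σ t=0..0: t=0:+1/36 = 1/36
⇒ 3j(3 1 4; 0 0 0)² = 4/63, sgn +1
Racah Σ t=0..0: t=0:+1/96 = 1/96
⇒ 3j(3 1 4; 1 -1 0)² = 1/42, sgn +1
4πI² = N·(3j₀)²·(3jₘ)² = 2/7
I = +1·√(0.285714/4π) = 0.15078601

0.150786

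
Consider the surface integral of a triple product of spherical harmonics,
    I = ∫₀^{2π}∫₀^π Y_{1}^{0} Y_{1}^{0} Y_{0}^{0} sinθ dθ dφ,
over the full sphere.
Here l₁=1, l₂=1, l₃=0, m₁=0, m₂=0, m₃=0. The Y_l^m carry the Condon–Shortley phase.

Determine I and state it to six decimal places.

m-sum 0 ✓  L=2 even ✓  0≤0≤2 ✓
Π(2lᵢ+1) = 3×3×1 = 9
triangle coeff Δ(1,1,0) = 1/3
Σ_t [1,1]: t=1:−1/1 = -1/1
(3j)²=1/3 [(1 1 0; 0 0 0)], sign=-1
(m-triple is (0,0,0) — same symbol as above.)
⇒ 4πI² = 1/1
I = (+1)√(1/1/(4π)) = 0.28209479

0.282095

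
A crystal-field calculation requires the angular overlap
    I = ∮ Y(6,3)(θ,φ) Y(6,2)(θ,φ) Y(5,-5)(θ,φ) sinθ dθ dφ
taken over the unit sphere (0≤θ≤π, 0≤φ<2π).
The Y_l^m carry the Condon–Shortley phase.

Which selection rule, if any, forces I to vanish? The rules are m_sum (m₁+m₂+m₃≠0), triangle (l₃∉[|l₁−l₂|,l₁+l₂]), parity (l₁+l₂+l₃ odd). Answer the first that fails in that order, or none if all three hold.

parity

azimuthal sum: 3 + 2 − 5 = 0  ✓
0 ≤ 5 ≤ 12 (triangle on l)  ✓
L = 6 + 6 + 5 = 17 (odd)  ✗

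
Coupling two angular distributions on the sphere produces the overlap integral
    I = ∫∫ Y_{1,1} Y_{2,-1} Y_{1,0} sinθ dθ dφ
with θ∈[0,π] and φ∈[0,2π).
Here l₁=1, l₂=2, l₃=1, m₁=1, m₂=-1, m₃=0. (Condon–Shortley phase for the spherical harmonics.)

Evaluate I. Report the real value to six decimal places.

-0.218510

Checks pass: Σm=0; 4 even; l₃=1∈[1,3].
(2·1+1)(2·2+1)(2·1+1) = 45
Δ: 2! 0! 2! / 5! → 1/30
sum: t=1:−1/1 = -1/1
3j²(1 2 1; 0 0 0) = Δ·Π!·Σ² = 2/15  (sign +1)
sum: t=0:+1/2 = 1/2
3j²(1 2 1; 1 -1 0) = Δ·Π!·Σ² = 1/10  (sign -1)
combine: 4πI² = 45·2/15·1/10 = 3/5
take √, sign -1: I = -0.21850969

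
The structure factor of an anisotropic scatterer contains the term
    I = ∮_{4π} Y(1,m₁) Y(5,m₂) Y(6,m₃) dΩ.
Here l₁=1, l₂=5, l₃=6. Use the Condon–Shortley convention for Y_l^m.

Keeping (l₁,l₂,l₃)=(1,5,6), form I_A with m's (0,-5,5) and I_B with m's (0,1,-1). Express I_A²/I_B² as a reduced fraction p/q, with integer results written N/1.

l's match ⇒ only the (l;m) 3-j factors differ between A and B.
A: triangle coeff Δ(1,5,6) = 1/858; Σ_t [0,0]: t=0:+1/3628800 = 1/3628800; (3j)²=1/78 [(1 5 6; 0 -5 5)], sign=-1
B: triangle coeff Δ(1,5,6) = 1/858; Σ_t [0,0]: t=0:+1/17280 = 1/17280; (3j)²=35/858 [(1 5 6; 0 1 -1)], sign=-1
I_A²/I_B² = (1/78)/(35/858) = 11/35

11/35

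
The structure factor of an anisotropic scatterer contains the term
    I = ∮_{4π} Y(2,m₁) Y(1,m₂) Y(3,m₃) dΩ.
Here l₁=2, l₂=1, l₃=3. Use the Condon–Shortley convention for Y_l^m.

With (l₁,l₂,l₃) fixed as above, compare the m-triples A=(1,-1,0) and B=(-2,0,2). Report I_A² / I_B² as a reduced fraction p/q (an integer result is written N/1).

3/5

l's match ⇒ only the (l;m) 3-j factors differ between A and B.
A: triangle coeff Δ(2,1,3) = 1/105; Σ_t [0,0]: t=0:+1/12 = 1/12; (3j)²=1/35 [(2 1 3; 1 -1 0)], sign=-1
B: triangle coeff Δ(2,1,3) = 1/105; Σ_t [0,0]: t=0:+1/24 = 1/24; (3j)²=1/21 [(2 1 3; -2 0 2)], sign=-1
I_A²/I_B² = (1/35)/(1/21) = 3/5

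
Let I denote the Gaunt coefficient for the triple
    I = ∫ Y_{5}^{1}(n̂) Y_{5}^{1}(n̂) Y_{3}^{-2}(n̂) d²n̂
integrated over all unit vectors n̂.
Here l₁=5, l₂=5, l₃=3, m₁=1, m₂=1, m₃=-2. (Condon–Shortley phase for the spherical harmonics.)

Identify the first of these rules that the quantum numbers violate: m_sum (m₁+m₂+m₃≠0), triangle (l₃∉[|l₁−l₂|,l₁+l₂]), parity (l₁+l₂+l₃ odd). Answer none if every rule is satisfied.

azimuthal sum: 1 + 1 − 2 = 0  ✓
0 ≤ 3 ≤ 10 (triangle on l)  ✓
L = 5 + 5 + 3 = 13 (odd)  ✗

parity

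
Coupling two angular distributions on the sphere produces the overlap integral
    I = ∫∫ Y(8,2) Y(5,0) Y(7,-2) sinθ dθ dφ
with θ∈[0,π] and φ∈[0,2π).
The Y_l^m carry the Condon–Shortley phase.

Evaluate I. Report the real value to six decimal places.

m-sum 0 ✓  L=20 even ✓  3≤7≤13 ✓
Π(2lᵢ+1) = 17×11×15 = 2805
triangle coeff Δ(8,5,7) = 1/814773960
Σ_t [1,5]: t=1:−1/87091200 t=2:+1/4976640 t=3:−1/2073600 t=4:+1/4976640 t=5:−1/87091200 = -1/9676800
(3j)²=360/46189 [(8 5 7; 0 0 0)], sign=+1
Σ_t [1,5]: t=1:−1/41472000 t=2:+1/4976640 t=3:−1/4354560 t=4:+1/23224320 t=5:−1/1045094400 = -1/93312000
(3j)²=32/138567 [(8 5 7; 2 0 -2)], sign=+1
⇒ 4πI² = 57600/11408683
I = (+1)√(57600/11408683/(4π)) = 0.02004419

0.020044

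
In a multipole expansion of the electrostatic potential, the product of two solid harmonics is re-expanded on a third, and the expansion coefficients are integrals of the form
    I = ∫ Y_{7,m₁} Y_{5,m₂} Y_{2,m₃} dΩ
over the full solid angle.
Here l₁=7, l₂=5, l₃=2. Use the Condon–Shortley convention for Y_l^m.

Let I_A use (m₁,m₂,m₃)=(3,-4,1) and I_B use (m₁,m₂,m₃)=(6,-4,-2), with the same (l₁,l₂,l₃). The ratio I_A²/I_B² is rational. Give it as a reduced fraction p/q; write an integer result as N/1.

8/143

l's match ⇒ only the (l;m) 3-j factors differ between A and B.
A: triangle coeff Δ(7,5,2) = 1/15015; Σ_t [1,1]: t=1:−1/2177280 = -1/2177280; (3j)²=8/3003 [(7 5 2; 3 -4 1)], sign=+1
B: triangle coeff Δ(7,5,2) = 1/15015; Σ_t [1,1]: t=1:−1/8709120 = -1/8709120; (3j)²=1/21 [(7 5 2; 6 -4 -2)], sign=-1
I_A²/I_B² = (8/3003)/(1/21) = 8/143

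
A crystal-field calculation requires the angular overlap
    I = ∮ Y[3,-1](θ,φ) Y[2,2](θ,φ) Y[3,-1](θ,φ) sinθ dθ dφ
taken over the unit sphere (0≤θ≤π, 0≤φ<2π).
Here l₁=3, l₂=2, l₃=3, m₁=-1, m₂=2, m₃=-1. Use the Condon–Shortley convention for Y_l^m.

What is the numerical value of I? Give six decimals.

m-sum 0 ✓  L=8 even ✓  1≤3≤5 ✓
Π(2lᵢ+1) = 7×5×7 = 245
triangle coeff Δ(3,2,3) = 1/3780
Σ_t [0,2]: t=0:+1/24 t=1:−1/4 t=2:+1/24 = -1/6
(3j)²=4/105 [(3 2 3; 0 0 0)], sign=+1
Σ_t [2,2]: t=2:+1/16 = 1/16
(3j)²=2/35 [(3 2 3; -1 2 -1)], sign=+1
⇒ 4πI² = 8/15
I = (+1)√(8/15/(4π)) = 0.20601291

0.206013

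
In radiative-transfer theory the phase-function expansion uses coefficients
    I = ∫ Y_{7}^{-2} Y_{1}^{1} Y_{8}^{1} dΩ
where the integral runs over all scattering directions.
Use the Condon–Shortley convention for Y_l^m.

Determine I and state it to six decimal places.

Checks pass: Σm=0; 16 even; l₃=8∈[6,8].
(2·7+1)(2·1+1)(2·8+1) = 765
Δ: 0! 14! 2! / 17! → 1/2040
sum: t=0:+1/25401600 = 1/25401600
3j²(7 1 8; 0 0 0) = Δ·Π!·Σ² = 8/255  (sign +1)
sum: t=0:+1/87091200 = 1/87091200
3j²(7 1 8; -2 1 1) = Δ·Π!·Σ² = 7/680  (sign -1)
combine: 4πI² = 765·8/255·7/680 = 21/85
take √, sign -1: I = -0.14021525

-0.140215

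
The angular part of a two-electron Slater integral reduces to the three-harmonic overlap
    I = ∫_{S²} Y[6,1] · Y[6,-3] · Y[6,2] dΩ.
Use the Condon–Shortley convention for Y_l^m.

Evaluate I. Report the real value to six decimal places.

-0.055657

m-sum 0 ✓  L=18 even ✓  0≤6≤12 ✓
Π(2lᵢ+1) = 13×13×13 = 2197
triangle coeff Δ(6,6,6) = 1/325909584
Σ_t [0,6]: t=0:+1/373248000 t=1:−1/1728000 t=2:+1/110592 t=3:−1/46656 t=4:+1/110592 t=5:−1/1728000 t=6:+1/373248000 = -7/1555200
(3j)²=400/46189 [(6 6 6; 0 0 0)], sign=-1
Σ_t [0,3]: t=0:+1/3110400 t=1:−1/276480 t=2:+1/207360 t=3:−1/1244160 = 1/1382400
(3j)²=189/92378 [(6 6 6; 1 -3 2)], sign=+1
⇒ 4πI² = 491400/12623809
I = (-1)√(491400/12623809/(4π)) = -0.05565670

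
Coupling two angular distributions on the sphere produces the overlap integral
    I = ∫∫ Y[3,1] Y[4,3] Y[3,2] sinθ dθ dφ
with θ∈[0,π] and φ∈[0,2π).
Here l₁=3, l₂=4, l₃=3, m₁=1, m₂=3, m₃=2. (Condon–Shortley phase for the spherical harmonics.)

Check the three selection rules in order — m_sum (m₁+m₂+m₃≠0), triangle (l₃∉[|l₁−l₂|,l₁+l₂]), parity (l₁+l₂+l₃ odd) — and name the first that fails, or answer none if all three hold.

m₁+m₂+m₃ = 1 + 3 + 2 = 6  ✗
triangle: |3−4|=1 ≤ l₃=3 ≤ 3+4=7
parity: l₁+l₂+l₃ = 10 is even

m_sum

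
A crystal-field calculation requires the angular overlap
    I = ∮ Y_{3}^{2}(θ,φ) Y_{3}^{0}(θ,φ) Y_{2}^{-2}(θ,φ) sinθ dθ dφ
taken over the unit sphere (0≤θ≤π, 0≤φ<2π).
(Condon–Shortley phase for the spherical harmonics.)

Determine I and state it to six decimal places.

-0.188063

Rules hold: Σm=0, L=8 even, 0≤2≤6.
N = 7·7·5 = 245
Δ = 4!·2!·2!/9! = 1/3780
Racah Σ t=1..3: t=1:−1/24 t=2:+1/4 t=3:−1/24 = 1/6
⇒ 3j(3 3 2; 0 0 0)² = 4/105, sgn +1
Racah Σ t=1..1: t=1:−1/24 = -1/24
⇒ 3j(3 3 2; 2 0 -2)² = 1/21, sgn -1
4πI² = N·(3j₀)²·(3jₘ)² = 4/9
I = -1·√(0.444444/4π) = -0.18806319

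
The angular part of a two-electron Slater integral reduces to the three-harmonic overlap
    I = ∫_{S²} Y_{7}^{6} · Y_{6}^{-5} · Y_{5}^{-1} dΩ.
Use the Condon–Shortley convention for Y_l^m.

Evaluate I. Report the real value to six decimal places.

Rules hold: Σm=0, L=18 even, 1≤5≤13.
N = 15·13·11 = 2145
Δ = 8!·6!·4!/19! = 1/174594420
Racah Σ t=2..6: t=2:+1/4147200 t=3:−1/207360 t=4:+1/82944 t=5:−1/207360 t=6:+1/4147200 = 1/345600
⇒ 3j(7 6 5; 0 0 0)² = 420/46189, sgn -1
Racah Σ t=0..1: t=0:+1/29030400 t=1:−1/87091200 = 1/43545600
⇒ 3j(7 6 5; 6 -5 -1)² = 88/6783, sgn +1
4πI² = N·(3j₀)²·(3jₘ)² = 26400/104329
I = -1·√(0.253046/4π) = -0.14190396

-0.141904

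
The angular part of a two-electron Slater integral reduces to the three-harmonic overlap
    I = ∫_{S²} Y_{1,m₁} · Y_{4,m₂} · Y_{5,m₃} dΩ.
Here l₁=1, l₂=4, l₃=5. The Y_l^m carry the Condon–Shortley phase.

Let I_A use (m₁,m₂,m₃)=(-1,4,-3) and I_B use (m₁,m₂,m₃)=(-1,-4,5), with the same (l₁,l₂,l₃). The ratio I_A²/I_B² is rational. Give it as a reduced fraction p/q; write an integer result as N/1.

1/45

Shared (l₁,l₂,l₃)=(1,4,5): N and (l;000)² cancel in I_A²/I_B².
A: Δ = 0!·2!·8!/11! = 1/495; Racah Σ t=0..0: t=0:+1/80640 = 1/80640; ⇒ 3j(1 4 5; -1 4 -3)² = 1/495, sgn +1
B: Δ = 0!·2!·8!/11! = 1/495; Racah Σ t=0..0: t=0:+1/80640 = 1/80640; ⇒ 3j(1 4 5; -1 -4 5)² = 1/11, sgn +1
I_A²/I_B² = (1/495)/(1/11) = 1/45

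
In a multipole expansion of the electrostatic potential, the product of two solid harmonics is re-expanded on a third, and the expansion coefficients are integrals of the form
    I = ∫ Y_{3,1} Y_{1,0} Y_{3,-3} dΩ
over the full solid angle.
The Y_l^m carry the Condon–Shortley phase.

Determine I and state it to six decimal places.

1 + 0 − 3 = -2 ≠ 0: azimuthal integral kills it; I = 0

0.000000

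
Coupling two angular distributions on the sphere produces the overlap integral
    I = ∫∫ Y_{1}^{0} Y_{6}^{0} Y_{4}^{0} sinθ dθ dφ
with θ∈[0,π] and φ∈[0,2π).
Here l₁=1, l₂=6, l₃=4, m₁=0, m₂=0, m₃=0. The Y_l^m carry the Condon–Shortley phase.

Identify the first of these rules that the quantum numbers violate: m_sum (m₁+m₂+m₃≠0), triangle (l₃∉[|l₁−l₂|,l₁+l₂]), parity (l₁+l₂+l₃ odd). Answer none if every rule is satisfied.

m₁+m₂+m₃ = 0 + 0 + 0 = 0  ✓
triangle: |1−6|=5 ≤ l₃=4 ≤ 1+6=7  ✗
parity: l₁+l₂+l₃ = 11 is odd

triangle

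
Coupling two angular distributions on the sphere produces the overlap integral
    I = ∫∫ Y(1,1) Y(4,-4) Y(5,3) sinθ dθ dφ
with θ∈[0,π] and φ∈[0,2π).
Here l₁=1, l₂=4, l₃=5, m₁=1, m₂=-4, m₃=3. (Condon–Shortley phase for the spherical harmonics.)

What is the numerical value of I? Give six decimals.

Rules hold: Σm=0, L=10 even, 3≤5≤5.
N = 3·9·11 = 297
Δ = 0!·2!·8!/11! = 1/495
Racah Σ t=0..0: t=0:+1/576 = 1/576
⇒ 3j(1 4 5; 0 0 0)² = 5/99, sgn -1
Racah Σ t=0..0: t=0:+1/80640 = 1/80640
⇒ 3j(1 4 5; 1 -4 3)² = 1/495, sgn +1
4πI² = N·(3j₀)²·(3jₘ)² = 1/33
I = -1·√(0.030303/4π) = -0.04910640

-0.049106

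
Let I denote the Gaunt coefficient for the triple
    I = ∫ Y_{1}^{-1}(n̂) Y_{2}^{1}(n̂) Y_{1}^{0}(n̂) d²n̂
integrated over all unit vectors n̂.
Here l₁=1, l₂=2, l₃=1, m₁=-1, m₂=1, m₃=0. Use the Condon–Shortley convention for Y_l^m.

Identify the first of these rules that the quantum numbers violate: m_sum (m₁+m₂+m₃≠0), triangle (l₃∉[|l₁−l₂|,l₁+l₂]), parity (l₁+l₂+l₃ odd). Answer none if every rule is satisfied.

none

azimuthal sum: -1 + 1 + 0 = 0  ✓
1 ≤ 1 ≤ 3 (triangle on l)  ✓
L = 1 + 2 + 1 = 4 (even)  ✓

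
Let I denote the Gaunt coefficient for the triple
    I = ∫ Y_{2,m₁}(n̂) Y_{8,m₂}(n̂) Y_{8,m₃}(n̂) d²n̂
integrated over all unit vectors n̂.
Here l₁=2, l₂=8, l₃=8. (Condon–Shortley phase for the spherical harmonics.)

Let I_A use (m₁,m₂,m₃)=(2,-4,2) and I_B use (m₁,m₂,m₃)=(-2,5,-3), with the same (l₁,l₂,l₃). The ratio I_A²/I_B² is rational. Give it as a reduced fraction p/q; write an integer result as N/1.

Shared (l₁,l₂,l₃)=(2,8,8): N and (l;000)² cancel in I_A²/I_B².
A: Δ = 2!·2!·14!/19! = 1/348840; Racah Σ t=0..0: t=0:+1/348364800 = 1/348364800; ⇒ 3j(2 8 8; 2 -4 2)² = 11/646, sgn +1
B: Δ = 2!·2!·14!/19! = 1/348840; Racah Σ t=2..2: t=2:+1/958003200 = 1/958003200; ⇒ 3j(2 8 8; -2 5 -3)² = 13/969, sgn -1
I_A²/I_B² = (11/646)/(13/969) = 33/26

33/26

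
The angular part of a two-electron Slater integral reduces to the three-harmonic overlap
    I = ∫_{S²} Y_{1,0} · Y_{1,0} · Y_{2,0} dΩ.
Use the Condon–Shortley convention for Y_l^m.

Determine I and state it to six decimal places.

0.252313

m-sum 0 ✓  L=4 even ✓  0≤2≤2 ✓
Π(2lᵢ+1) = 3×3×5 = 45
triangle coeff Δ(1,1,2) = 1/30
Σ_t [0,0]: t=0:+1/1 = 1/1
(3j)²=2/15 [(1 1 2; 0 0 0)], sign=+1
(m-triple is (0,0,0) — same symbol as above.)
⇒ 4πI² = 4/5
I = (+1)√(4/5/(4π)) = 0.25231325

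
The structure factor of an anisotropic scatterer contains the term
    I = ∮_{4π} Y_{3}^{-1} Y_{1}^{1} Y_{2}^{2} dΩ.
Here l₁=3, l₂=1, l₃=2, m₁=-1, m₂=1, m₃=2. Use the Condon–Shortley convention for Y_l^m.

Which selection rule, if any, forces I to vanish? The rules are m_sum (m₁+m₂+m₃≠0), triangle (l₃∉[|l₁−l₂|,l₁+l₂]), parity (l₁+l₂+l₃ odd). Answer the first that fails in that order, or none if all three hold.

m_sum

m₁+m₂+m₃ = -1 + 1 + 2 = 2  ✗
triangle: |3−1|=2 ≤ l₃=2 ≤ 3+1=4
parity: l₁+l₂+l₃ = 6 is even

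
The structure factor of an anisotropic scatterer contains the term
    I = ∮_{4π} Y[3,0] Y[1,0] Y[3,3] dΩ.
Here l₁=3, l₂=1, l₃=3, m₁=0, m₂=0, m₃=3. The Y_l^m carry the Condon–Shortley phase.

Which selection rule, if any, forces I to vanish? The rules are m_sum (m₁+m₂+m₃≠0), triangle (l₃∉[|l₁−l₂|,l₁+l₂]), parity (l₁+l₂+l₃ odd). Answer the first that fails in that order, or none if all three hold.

azimuthal sum: 0 + 0 + 3 = 3  ✗
2 ≤ 3 ≤ 4 (triangle on l)
L = 3 + 1 + 3 = 7 (odd)

m_sum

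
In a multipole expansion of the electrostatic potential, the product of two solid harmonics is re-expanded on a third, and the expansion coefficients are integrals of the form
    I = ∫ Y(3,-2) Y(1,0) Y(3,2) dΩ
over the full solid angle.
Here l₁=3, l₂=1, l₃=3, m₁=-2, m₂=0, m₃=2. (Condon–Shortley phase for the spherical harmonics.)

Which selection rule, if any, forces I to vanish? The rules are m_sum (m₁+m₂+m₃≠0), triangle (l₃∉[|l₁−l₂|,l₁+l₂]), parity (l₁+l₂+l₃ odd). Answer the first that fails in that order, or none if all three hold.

parity

azimuthal sum: -2 + 0 + 2 = 0  ✓
2 ≤ 3 ≤ 4 (triangle on l)  ✓
L = 3 + 1 + 3 = 7 (odd)  ✗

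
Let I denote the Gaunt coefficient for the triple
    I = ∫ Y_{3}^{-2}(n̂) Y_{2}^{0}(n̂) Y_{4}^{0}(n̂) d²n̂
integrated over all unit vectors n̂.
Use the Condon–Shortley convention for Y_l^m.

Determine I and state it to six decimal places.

0.000000

Σmᵢ = -2 ≠ 0, so the φ-integral vanishes; I = 0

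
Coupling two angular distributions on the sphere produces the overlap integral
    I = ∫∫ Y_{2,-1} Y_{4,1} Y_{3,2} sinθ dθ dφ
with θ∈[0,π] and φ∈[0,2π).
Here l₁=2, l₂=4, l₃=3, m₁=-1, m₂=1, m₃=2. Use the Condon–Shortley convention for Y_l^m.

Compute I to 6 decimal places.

-1 + 1 + 2 = 2 ≠ 0: azimuthal integral kills it; I = 0

0.000000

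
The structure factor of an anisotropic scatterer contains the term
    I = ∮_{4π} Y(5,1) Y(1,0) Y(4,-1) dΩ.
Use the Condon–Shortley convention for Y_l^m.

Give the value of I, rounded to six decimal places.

Checks pass: Σm=0; 10 even; l₃=4∈[4,6].
(2·5+1)(2·1+1)(2·4+1) = 297
Δ: 2! 8! 0! / 11! → 1/495
sum: t=1:−1/576 = -1/576
3j²(5 1 4; 0 0 0) = Δ·Π!·Σ² = 5/99  (sign -1)
sum: t=1:−1/720 = -1/720
3j²(5 1 4; 1 0 -1) = Δ·Π!·Σ² = 8/165  (sign +1)
combine: 4πI² = 297·5/99·8/165 = 8/11
take √, sign -1: I = -0.24057125

-0.240571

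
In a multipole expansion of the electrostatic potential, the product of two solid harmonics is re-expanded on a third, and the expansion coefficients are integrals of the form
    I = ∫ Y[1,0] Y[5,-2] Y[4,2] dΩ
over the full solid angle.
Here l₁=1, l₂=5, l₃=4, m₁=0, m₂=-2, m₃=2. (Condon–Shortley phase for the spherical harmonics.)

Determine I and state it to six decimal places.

Checks pass: Σm=0; 10 even; l₃=4∈[4,6].
(2·1+1)(2·5+1)(2·4+1) = 297
Δ: 2! 0! 8! / 11! → 1/495
sum: t=1:−1/576 = -1/576
3j²(1 5 4; 0 0 0) = Δ·Π!·Σ² = 5/99  (sign -1)
sum: t=1:−1/1440 = -1/1440
3j²(1 5 4; 0 -2 2) = Δ·Π!·Σ² = 7/165  (sign -1)
combine: 4πI² = 297·5/99·7/165 = 7/11
take √, sign +1: I = 0.22503380

0.225034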